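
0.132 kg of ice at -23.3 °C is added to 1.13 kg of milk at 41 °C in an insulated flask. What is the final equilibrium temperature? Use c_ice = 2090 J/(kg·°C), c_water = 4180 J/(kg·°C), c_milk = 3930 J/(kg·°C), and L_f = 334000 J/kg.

Taking heat into each body as positive, Σ m c ΔT = 0:
warm ice to 0 °C: 0.132·2090·(0 − (-23.3)) = 6428; latent heat to melt: 0.132·334000 = 44088; warm the meltwater: 551.76 T; milk: 4440.9(T − 41)
4992.7 T = 182077 − 50516 = 131561
T ≈ 26.35 °C. Since T > 0 °C, the all-ice-melts assumption holds.

T_f ≈ 26.4 °C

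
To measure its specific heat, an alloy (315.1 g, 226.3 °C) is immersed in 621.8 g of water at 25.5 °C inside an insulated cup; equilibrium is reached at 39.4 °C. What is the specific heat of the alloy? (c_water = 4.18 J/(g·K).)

c ≈ 0.613 J/(g·K)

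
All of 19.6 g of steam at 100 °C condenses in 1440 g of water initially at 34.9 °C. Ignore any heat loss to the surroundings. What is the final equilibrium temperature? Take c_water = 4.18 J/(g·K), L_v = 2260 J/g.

T_f ≈ 43.0 °C

Taking heat into each body as positive, Σ m c ΔT = 0:
steam→water at 100 °C releases m L_v = 19.6×2260 = 44296
  condensed water 100 °C→T: 81.93(T − 100)
  original water: 6019.2(T − 34.9)
6101.1 T = 44296 + 8192.8 + 210070 = 262559
T ≈ 43.03 °C — below 100 °C, confirming all the steam condensed.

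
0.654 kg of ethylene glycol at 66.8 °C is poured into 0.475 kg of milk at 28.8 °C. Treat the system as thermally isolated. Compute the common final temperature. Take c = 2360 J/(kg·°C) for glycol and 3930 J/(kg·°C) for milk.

T_f ≈ 46.0 °C

Set heat shed by the hot body equal to heat absorbed by the cold body:
0.654·2360·(66.8 − T) = 0.475·3930·(T − 28.8)
1543.4(66.8 − T) = 1866.8(T − 28.8)
3410.2 T = 156864  ⇒  T ≈ 46.00 °C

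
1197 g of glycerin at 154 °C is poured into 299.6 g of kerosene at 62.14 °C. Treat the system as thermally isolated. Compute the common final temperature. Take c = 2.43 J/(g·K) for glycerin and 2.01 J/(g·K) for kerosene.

T_f ≈ 138.2 °C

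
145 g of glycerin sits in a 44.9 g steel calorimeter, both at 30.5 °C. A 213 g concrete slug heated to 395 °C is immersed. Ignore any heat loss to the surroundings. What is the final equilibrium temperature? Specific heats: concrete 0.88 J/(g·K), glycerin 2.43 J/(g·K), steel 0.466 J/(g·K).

T_f ≈ 152.3 °C

Let T be the final temperature. ΣQ_i = 0:
213*0.88*(T − 395) + 145*2.43*(T − 30.5) + 44.9*0.466*(T − 30.5) = 0
187.44(T − 395) + 352.35(T − 30.5) + 20.92(T − 30.5) = 0
560.71 T = 85424
T = 85424 / 560.71 = 152 °C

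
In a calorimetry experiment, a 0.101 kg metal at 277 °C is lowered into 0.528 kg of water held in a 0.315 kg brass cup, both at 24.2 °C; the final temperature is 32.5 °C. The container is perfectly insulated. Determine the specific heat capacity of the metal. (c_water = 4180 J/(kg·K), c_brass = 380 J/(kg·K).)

Let T be the final temperature. ΣQ_i = 0:
0.101×c×(32.5 − 277) + 0.528×4180×(32.5 − 24.2) + 0.315×380×(32.5 − 24.2) = 0
-24.69 c = -19312
c = -19312/-24.69 ≈ 782 J/(kg·K)

c ≈ 782 J/(kg·K)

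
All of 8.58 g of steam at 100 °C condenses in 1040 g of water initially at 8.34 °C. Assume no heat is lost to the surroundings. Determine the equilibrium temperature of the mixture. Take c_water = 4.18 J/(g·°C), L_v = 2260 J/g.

T_f ≈ 13.5 °C

Net heat exchanged in the isolated system is zero:
condense steam: −8.58×2260 = −19391; condensed water 100 °C→T: 35.86(T − 100); original water: 4347.2(T − 8.34)
4383.1 T = 19391 + 3586.4 + 36256 = 59233
T ≈ 13.51 °C — below 100 °C, confirming all the steam condensed.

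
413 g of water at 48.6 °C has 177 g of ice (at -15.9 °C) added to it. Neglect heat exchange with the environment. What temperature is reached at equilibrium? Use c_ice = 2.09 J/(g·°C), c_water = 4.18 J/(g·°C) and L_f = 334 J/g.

T_f ≈ 7.7 °C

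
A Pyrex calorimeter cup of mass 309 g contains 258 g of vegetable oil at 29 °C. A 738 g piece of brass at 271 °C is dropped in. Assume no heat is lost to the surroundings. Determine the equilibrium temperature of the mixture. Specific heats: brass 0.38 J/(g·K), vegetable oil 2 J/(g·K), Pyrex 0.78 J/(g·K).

T_f ≈ 94.4 °C

Let T be the final temperature. ΣQ_i = 0:
738·0.38·(T − 271) + 258·2·(T − 29) + 309·0.78·(T − 29) = 0
280.44(T − 271) + 516(T − 29) + 241.02(T − 29) = 0
1037.5 T = 97953
T ≈ 94.42 °C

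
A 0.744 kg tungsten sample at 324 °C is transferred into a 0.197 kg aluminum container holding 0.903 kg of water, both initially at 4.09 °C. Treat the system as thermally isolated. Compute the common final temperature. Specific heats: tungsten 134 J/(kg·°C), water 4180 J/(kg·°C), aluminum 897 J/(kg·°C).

T_f = Σ m_i c_i T_i / Σ m_i c_i:
T_f = (99.7×324 + 3774.5×4.09 + 176.71×4.09) / (99.7 + 3774.5 + 176.71)
    = 48462 / 4050.9 ≈ 11.96 °C

T_f ≈ 12.0 °C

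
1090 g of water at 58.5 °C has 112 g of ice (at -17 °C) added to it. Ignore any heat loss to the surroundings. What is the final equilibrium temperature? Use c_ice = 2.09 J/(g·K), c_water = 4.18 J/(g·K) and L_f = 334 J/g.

Heat gained plus heat lost sum to zero:
warm ice to 0 °C: 112·2.09·(0 − (-17)) = 3979.4
  fusion: m_ice L_f = 112·334 = 37408
  meltwater 0→T: 112·4.18·T = 468.16 T
  water cools: 1090·4.18·(T − 58.5) = 4556.2(T − 58.5)
5024.4 T = 266538 − 41387 = 225150
T ≈ 44.81 °C — above 0 °C, consistent with complete melting.

T_f ≈ 44.8 °C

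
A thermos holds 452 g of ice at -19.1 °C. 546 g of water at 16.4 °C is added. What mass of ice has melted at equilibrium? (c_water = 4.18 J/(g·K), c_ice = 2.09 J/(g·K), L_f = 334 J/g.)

m_melted ≈ 58 g

Water can give up m c ΔT = 546·4.18·16.4 = 37429 J before reaching 0 °C.
Warming the ice to 0 °C takes 452·2.09·19.1 = 18043 J, leaving 19386 J for melting.
Fully melting the ice requires m_ice L_f = 452·334 = 150968 J.
That's not enough to melt it all — equilibrium is at 0 °C with ice remaining.
m_melted·334 = 19386  ⇒  m_melted ≈ 58.04 g.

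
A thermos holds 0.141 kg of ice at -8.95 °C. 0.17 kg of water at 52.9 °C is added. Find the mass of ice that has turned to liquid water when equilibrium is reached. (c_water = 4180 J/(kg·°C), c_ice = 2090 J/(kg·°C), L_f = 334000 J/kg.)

Heat available from the water dropping to 0 °C: 0.17×4180×52.9 = 37591 J.
Of that, 0.141×2090×8.95 = 2637.5 J goes to bring the ice to 0 °C, leaving 34953 J.
To melt every bit of ice: 0.141×334000 = 47094 J.
34953 J < 47094 J, so only part of the ice melts and the system sits at 0 °C.
Mass melted = 34953/334000 ≈ 0.1047 kg.

m_melted ≈ 0.105 kg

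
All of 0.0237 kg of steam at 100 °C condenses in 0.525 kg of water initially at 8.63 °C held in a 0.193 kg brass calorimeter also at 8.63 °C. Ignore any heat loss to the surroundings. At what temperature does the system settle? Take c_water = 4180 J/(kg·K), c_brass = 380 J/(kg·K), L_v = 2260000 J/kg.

T_f ≈ 35.1 °C

Let T be the final temperature. ΣQ_i = 0:
steam→water at 100 °C releases m L_v = 0.0237×2260000 = 53562; condensed water 100 °C→T: 99.07(T − 100); original water: 2194.5(T − 8.63); cup: 73.34(T − 8.63)
2366.9 T = 53562 + 9906.6 + 19571 = 83040
T ≈ 35.08 °C (< 100 °C, so full condensation is consistent).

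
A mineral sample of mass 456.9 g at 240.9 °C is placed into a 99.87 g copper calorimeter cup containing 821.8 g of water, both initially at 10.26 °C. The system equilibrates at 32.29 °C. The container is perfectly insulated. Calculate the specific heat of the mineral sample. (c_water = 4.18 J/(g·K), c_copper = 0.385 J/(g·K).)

c ≈ 0.803 J/(g·K)

Heat gained plus heat lost sum to zero:
456.9·c·(32.29 − 240.9) + 821.8·4.18·(32.29 − 10.26) + 99.87·0.385·(32.29 − 10.26) = 0
-95314 c = -76523
c = -76523/-95314 ≈ 0.8029 J/(g·K)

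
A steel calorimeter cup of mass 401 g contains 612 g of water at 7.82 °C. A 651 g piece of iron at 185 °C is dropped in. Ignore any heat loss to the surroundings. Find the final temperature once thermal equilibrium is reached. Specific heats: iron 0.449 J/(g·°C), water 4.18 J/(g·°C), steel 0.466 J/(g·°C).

Taking heat into each body as positive, Σ m c ΔT = 0:
651×0.449×(T − 185) + 612×4.18×(T − 7.82) + 401×0.466×(T − 7.82) = 0
292.3(T − 185) + 2558.2(T − 7.82) + 186.87(T − 7.82) = 0
3037.3 T = 75541
T = 75541 / 3037.3 = 24.9 °C

T_f ≈ 24.9 °C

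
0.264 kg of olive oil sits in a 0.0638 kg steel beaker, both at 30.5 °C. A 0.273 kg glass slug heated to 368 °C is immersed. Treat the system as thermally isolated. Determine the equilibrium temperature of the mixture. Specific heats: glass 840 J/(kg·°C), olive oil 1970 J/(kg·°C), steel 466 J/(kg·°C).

Conservation of energy gives ΣQ = 0:
0.273×840×(T − 368) + 0.264×1970×(T − 30.5) + 0.0638×466×(T − 30.5) = 0
229.32(T − 368) + 520.08(T − 30.5) + 29.73(T − 30.5) = 0
(229.32 + 520.08 + 29.73) T = 229.32×368 + 520.08×30.5 + 29.73×30.5
T ≈ 129.84 °C

T_f ≈ 129.8 °C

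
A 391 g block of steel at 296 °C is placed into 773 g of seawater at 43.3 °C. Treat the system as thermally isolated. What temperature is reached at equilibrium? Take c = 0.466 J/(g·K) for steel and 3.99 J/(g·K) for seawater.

T_f ≈ 57.4 °C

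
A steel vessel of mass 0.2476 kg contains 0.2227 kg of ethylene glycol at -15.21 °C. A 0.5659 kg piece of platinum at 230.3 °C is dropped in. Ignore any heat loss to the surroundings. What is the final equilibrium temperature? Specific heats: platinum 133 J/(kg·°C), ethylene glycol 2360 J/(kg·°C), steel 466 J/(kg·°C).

Setting the total heat transfer to zero:
0.5659×133×(T − 230.3) + 0.2227×2360×(T − (-15.21)) + 0.2476×466×(T − (-15.21)) = 0
(75.26 + 525.57 + 115.38) T = 75.26×230.3 + 525.57×(-15.21) + 115.38×(-15.21)
T = 7584.6/716.22 ≈ 10.59 °C

T_f ≈ 10.6 °C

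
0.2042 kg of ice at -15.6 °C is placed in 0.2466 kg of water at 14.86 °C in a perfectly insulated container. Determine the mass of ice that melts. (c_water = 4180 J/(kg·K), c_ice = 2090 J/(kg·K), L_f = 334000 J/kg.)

m_melted ≈ 0.0259 kg

Heat available from the water dropping to 0 °C: 0.2466·4180·14.86 = 15318 J.
Warming the ice to 0 °C takes 0.2042·2090·15.6 = 6657.7 J, leaving 8659.8 J for melting.
To melt every bit of ice: 0.2042·334000 = 68203 J.
Since 8659.8 < 68203 J, not all the ice melts; equilibrium is at 0 °C.
m_melted·334000 = 8659.8  ⇒  m_melted ≈ 0.02593 kg.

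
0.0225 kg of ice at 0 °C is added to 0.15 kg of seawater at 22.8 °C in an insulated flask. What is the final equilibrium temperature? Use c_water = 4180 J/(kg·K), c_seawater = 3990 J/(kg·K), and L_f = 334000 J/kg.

Setting the total heat transfer to zero:
fusion: m_ice L_f = 0.0225×334000 = 7515; meltwater 0→T: 0.0225×4180×T = 94.05 T; seawater: 598.5(T − 22.8)
692.55 T = 13646 − 7515 = 6130.8
T ≈ 8.85 °C — above 0 °C, consistent with complete melting.

T_f ≈ 8.9 °C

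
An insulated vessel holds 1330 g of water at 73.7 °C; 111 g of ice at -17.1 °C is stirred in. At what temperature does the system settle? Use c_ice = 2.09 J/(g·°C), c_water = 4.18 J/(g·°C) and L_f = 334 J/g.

Setting the total heat transfer to zero:
warm ice to 0 °C: 111×2.09×(0 − (-17.1)) = 3967; melt ice: 111×334 = 37074; warm the meltwater: 463.98 T; water: 5559.4(T − 73.7)
6023.4 T = 409728 − 41041 = 368687
T ≈ 61.21 °C (positive, so assuming full melt was valid).

T_f ≈ 61.2 °C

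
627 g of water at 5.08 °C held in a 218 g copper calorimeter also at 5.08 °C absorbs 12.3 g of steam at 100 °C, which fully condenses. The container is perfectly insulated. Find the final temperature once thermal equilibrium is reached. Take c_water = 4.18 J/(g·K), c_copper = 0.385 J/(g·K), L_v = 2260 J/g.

Taking heat into each body as positive, Σ m c ΔT = 0:
steam→water at 100 °C releases m L_v = 12.3×2260 = 27798
  condensed water 100 °C→T: 51.41(T − 100)
  original water: 2620.9(T − 5.08)
  cup: 83.93(T − 5.08)
2756.2 T = 27798 + 5141.4 + 13740 = 46680
T ≈ 16.94 °C, under the boiling point, so the assumption holds.

T_f ≈ 16.9 °C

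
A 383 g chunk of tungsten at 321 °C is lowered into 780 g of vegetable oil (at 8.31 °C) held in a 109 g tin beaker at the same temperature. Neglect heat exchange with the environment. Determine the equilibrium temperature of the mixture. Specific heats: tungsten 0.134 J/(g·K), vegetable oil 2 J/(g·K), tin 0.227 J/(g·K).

T_f ≈ 18.1 °C

Heat gained plus heat lost sum to zero:
383*0.134*(T − 321) + 780*2*(T − 8.31) + 109*0.227*(T − 8.31) = 0
(51.32 + 1560 + 24.74) T = 51.32*321 + 1560*8.31 + 24.74*8.31
T = 29644/1636.1 ≈ 18.12 °C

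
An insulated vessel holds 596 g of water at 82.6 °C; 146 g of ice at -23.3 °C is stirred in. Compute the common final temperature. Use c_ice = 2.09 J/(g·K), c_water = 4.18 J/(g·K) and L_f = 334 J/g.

T_f ≈ 48.3 °C

Let T be the final temperature. ΣQ_i = 0:
ice -23.3→0 °C: 146·2.09·23.3 = 7109.8; fusion: m_ice L_f = 146·334 = 48764; meltwater 0→T: 146·4.18·T = 610.28 T; water cools: 596·4.18·(T − 82.6) = 2491.3(T − 82.6)
3101.6 T = 205780 − 55874 = 149906
T ≈ 48.33 °C (positive, so assuming full melt was valid).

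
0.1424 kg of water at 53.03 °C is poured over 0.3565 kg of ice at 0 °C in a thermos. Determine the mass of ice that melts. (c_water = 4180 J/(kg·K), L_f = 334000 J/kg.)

Heat available from the water dropping to 0 °C: 0.1424·4180·53.03 = 31565 J.
Fully melting the ice requires m_ice L_f = 0.3565·334000 = 119071 J.
Since 31565 < 119071 J, not all the ice melts; equilibrium is at 0 °C.
m_melt = 31565 / L_f = 0.09451 kg.

m_melted ≈ 0.0945 kg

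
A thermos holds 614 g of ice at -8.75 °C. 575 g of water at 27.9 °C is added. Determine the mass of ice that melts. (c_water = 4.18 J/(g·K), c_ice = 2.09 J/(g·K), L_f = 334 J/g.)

Heat available from the water dropping to 0 °C: 575×4.18×27.9 = 67058 J.
Warming the ice to 0 °C takes 614×2.09×8.75 = 11229 J, leaving 55829 J for melting.
Fully melting the ice requires m_ice L_f = 614×334 = 205076 J.
That's not enough to melt it all — equilibrium is at 0 °C with ice remaining.
Mass melted = 55829/334 ≈ 167.2 g.

m_melted ≈ 167 g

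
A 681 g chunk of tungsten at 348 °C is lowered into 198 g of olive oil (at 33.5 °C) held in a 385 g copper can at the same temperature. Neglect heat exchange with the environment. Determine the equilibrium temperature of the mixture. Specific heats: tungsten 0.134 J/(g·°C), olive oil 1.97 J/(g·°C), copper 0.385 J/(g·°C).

Heat gained plus heat lost sum to zero:
681·0.134·(T − 348) + 198·1.97·(T − 33.5) + 385·0.385·(T − 33.5) = 0
91.25(T − 348) + 390.06(T − 33.5) + 148.22(T − 33.5) = 0
629.54 T = 49789
T = 49789/629.54 ≈ 79.09 °C

T_f ≈ 79.1 °C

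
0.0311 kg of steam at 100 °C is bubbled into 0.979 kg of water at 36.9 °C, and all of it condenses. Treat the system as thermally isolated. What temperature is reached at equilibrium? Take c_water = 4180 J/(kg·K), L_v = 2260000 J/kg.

T_f ≈ 55.5 °C

Setting the total heat transfer to zero:
latent heat released on condensation: 0.0311×2260000 = 70286; condensed water 100 °C→T: 130(T − 100); original water: 4092.2(T − 36.9)
4222.2 T = 70286 + 13000 + 151003 = 234289
T ≈ 55.49 °C — below 100 °C, confirming all the steam condensed.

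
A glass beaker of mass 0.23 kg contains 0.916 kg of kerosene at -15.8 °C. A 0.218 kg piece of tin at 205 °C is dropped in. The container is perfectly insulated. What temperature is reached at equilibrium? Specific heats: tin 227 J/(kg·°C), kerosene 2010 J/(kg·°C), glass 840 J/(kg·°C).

T_f ≈ -10.6 °C

Conservation of energy gives ΣQ = 0:
0.218·227·(T − 205) + 0.916·2010·(T − (-15.8)) + 0.23·840·(T − (-15.8)) = 0
49.49(T − 205) + 1841.2(T − (-15.8)) + 193.2(T − (-15.8)) = 0
(49.49 + 1841.2 + 193.2) T = 49.49·205 + 1841.2·(-15.8) + 193.2·(-15.8)
T = -21998 / 2083.8 = -10.6 °C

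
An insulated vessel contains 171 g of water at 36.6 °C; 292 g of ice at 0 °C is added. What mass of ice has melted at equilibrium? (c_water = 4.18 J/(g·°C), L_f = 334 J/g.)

m_melted ≈ 78.3 g

Cooling the water to 0 °C releases 171×4.18×36.6 = 26161 J.
Melting all 292 g of ice would need 292×334 = 97528 J.
26161 J < 97528 J, so only part of the ice melts and the system sits at 0 °C.
m_melted×334 = 26161  ⇒  m_melted ≈ 78.33 g.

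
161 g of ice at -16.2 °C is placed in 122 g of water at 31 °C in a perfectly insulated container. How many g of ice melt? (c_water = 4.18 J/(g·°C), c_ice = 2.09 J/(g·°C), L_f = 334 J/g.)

Heat available from the water dropping to 0 °C: 122×4.18×31 = 15809 J.
Of that, 161×2.09×16.2 = 5451.1 J goes to bring the ice to 0 °C, leaving 10358 J.
Melting all 161 g of ice would need 161×334 = 53774 J.
Since 10358 < 53774 J, not all the ice melts; equilibrium is at 0 °C.
m_melted×334 = 10358  ⇒  m_melted ≈ 31.01 g.

m_melted ≈ 31 g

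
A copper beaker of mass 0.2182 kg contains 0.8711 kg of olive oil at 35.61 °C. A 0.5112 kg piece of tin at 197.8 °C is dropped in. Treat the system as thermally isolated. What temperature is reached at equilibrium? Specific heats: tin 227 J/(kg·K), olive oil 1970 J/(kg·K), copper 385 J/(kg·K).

Conservation of energy gives ΣQ = 0:
0.5112×227×(T − 197.8) + 0.8711×1970×(T − 35.61) + 0.2182×385×(T − 35.61) = 0
(116.04 + 1716.1 + 84.01) T = 116.04×197.8 + 1716.1×35.61 + 84.01×35.61
T ≈ 45.43 °C

T_f ≈ 45.4 °C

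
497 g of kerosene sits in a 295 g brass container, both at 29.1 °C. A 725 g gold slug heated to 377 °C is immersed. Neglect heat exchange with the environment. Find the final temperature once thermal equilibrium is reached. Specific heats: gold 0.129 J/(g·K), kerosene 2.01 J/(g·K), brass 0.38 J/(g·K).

T_f ≈ 56.1 °C

Net heat exchanged in the isolated system is zero:
725*0.129*(T − 377) + 497*2.01*(T − 29.1) + 295*0.38*(T − 29.1) = 0
1204.6 T = 67591
T ≈ 56.11 °C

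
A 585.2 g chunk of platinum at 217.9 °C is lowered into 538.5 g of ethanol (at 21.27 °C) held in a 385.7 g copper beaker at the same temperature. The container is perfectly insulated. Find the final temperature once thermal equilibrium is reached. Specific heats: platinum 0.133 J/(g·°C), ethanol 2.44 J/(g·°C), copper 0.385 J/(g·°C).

T_f ≈ 31.2 °C

Conservation of energy gives ΣQ = 0:
585.2*0.133*(T − 217.9) + 538.5*2.44*(T − 21.27) + 385.7*0.385*(T − 21.27) = 0
1540.3 T = 48065
T = 48065/1540.3 ≈ 31.21 °C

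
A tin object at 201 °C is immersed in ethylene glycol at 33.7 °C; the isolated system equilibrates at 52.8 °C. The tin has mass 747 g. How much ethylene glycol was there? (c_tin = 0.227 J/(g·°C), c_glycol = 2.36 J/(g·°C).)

m ≈ 558 g

Heat lost by the tin = heat gained by the glycol:
747×0.227×(201 − 52.8) = m×2.36×(52.8 − 33.7)
45.08 m = 25130  ⇒  m ≈ 557.5 g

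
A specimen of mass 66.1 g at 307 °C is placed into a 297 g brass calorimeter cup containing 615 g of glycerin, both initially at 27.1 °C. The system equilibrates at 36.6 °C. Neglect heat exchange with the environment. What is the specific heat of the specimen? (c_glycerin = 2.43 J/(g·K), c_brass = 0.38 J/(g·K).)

c ≈ 0.854 J/(g·K)

Conservation of energy gives ΣQ = 0:
66.1·c·(36.6 − 307) + 615·2.43·(36.6 − 27.1) + 297·0.38·(36.6 − 27.1) = 0
-17873 c = -15269
c = -15269/-17873 ≈ 0.8543 J/(g·K)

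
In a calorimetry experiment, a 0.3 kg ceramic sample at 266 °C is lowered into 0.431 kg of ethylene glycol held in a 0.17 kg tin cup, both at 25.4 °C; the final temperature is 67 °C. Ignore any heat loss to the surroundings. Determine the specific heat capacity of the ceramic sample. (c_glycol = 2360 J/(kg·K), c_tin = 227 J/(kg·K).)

Energy conservation, ΣQ = 0:
0.3×c×(67 − 266) + 0.431×2360×(67 − 25.4) + 0.17×227×(67 − 25.4) = 0
-59.7 c = -43919
c = -43919/-59.7 ≈ 735.7 J/(kg·K)

c ≈ 736 J/(kg·K)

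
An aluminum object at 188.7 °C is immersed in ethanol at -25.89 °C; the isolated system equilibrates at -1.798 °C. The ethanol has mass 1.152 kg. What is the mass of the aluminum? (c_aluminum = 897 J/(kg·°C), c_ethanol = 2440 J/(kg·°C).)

Heat lost by the aluminum = heat gained by the ethanol:
m·897·(188.7 − -1.798) = 1.152·2440·(-1.798 − (-25.89))
170877 m = 67720  ⇒  m ≈ 0.3963 kg

m ≈ 0.396 kg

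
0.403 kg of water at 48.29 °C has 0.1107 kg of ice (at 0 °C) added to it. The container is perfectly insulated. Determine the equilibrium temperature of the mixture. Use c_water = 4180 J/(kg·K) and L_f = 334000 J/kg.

Let T be the final temperature. ΣQ_i = 0:
melt ice: 0.1107·334000 = 36974; warm the meltwater: 462.73 T; water: 1684.5(T − 48.29)
2147.3 T = 81346 − 36974 = 44373
T ≈ 20.66 °C — above 0 °C, consistent with complete melting.

T_f ≈ 20.7 °C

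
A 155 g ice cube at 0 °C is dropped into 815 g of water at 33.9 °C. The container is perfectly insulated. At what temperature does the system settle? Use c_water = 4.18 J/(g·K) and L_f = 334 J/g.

Heat gained plus heat lost sum to zero:
melt ice: 155×334 = 51770; warm the meltwater: 647.9 T; water cools: 815×4.18×(T − 33.9) = 3406.7(T − 33.9)
4054.6 T = 115487 − 51770 = 63717
T ≈ 15.71 °C (positive, so assuming full melt was valid).

T_f ≈ 15.7 °C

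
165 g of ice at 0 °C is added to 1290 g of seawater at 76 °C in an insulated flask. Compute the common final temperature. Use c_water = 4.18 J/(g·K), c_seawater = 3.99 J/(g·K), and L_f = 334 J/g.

Energy balance with sensible and latent terms:
melt ice: 165·334 = 55110
  warm the meltwater: 689.7 T
  seawater cools: 1290·3.99·(T − 76) = 5147.1(T − 76)
5836.8 T = 391180 − 55110 = 336070
T ≈ 57.58 °C (positive, so assuming full melt was valid).

T_f ≈ 57.6 °C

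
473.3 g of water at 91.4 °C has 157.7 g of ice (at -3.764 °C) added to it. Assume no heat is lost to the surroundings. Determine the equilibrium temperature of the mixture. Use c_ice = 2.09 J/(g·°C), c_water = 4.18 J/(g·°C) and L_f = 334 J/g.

Energy balance with sensible and latent terms:
ice -3.764→0 °C: 157.7·2.09·3.764 = 1240.6
  fusion: m_ice L_f = 157.7·334 = 52672
  warm the meltwater: 659.19 T
  water: 1978.4(T − 91.4)
2637.6 T = 180825 − 53912 = 126913
T ≈ 48.12 °C — above 0 °C, consistent with complete melting.

T_f ≈ 48.1 °C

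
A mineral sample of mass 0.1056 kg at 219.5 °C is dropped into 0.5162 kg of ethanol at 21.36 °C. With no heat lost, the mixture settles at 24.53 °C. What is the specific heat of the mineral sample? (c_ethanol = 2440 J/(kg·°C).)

Heat gained plus heat lost sum to zero:
0.1056·c·(24.53 − 219.5) + 0.5162·2440·(24.53 − 21.36) = 0
-20.59 c = -3992.7
c = -3992.7/-20.59 ≈ 193.9 J/(kg·°C)

c ≈ 194 J/(kg·°C)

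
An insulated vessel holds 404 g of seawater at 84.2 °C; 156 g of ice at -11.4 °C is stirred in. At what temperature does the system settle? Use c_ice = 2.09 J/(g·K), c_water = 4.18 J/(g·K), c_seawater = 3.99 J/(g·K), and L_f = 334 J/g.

T_f ≈ 35.3 °C

Heat gained plus heat lost sum to zero:
ice -11.4→0 °C: 156·2.09·11.4 = 3716.9
  melt ice: 156·334 = 52104
  meltwater 0→T: 156·4.18·T = 652.08 T
  seawater cools: 404·3.99·(T − 84.2) = 1612(T − 84.2)
2264 T = 135727 − 55821 = 79906
T ≈ 35.29 °C. Since T > 0 °C, the all-ice-melts assumption holds.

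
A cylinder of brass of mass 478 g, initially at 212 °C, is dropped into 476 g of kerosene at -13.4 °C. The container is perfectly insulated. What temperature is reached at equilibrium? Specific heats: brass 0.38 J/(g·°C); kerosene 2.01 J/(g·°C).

Setting the total heat transfer to zero:
478*0.38*(T − 212) + 476*2.01*(T − (-13.4)) = 0
1138.4 T = 25687
T ≈ 22.56 °C

T_f ≈ 22.6 °C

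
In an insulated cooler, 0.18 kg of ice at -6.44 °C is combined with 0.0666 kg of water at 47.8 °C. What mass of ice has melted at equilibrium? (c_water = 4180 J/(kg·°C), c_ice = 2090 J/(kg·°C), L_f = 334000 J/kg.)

Water can give up m c ΔT = 0.0666×4180×47.8 = 13307 J before reaching 0 °C.
Warming the ice to 0 °C takes 0.18×2090×6.44 = 2422.7 J, leaving 10884 J for melting.
Melting all 0.18 kg of ice would need 0.18×334000 = 60120 J.
Since 10884 < 60120 J, not all the ice melts; equilibrium is at 0 °C.
m_melted×334000 = 10884  ⇒  m_melted ≈ 0.03259 kg.

m_melted ≈ 0.0326 kg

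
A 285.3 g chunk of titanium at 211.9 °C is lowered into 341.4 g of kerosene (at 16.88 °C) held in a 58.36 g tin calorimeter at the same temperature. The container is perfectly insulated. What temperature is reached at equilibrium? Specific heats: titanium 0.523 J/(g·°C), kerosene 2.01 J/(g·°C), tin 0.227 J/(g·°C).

T_f ≈ 51.2 °C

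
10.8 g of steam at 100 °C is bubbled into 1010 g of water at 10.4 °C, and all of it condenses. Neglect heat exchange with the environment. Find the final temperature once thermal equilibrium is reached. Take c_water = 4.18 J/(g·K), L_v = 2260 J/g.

T_f ≈ 17.1 °C

Energy conservation, ΣQ = 0:
condense steam: −10.8×2260 = −24408; condensed water 100 °C→T: 45.14(T − 100); water warms: 1010×4.18×(T − 10.4) = 4221.8(T − 10.4)
4266.9 T = 24408 + 4514.4 + 43907 = 72829
T ≈ 17.07 °C, under the boiling point, so the assumption holds.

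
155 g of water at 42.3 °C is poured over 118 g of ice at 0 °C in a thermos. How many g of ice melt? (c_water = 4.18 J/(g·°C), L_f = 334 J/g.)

m_melted ≈ 82.1 g

Cooling the water to 0 °C releases 155·4.18·42.3 = 27406 J.
Fully melting the ice requires m_ice L_f = 118·334 = 39412 J.
Since 27406 < 39412 J, not all the ice melts; equilibrium is at 0 °C.
m_melted·334 = 27406  ⇒  m_melted ≈ 82.05 g.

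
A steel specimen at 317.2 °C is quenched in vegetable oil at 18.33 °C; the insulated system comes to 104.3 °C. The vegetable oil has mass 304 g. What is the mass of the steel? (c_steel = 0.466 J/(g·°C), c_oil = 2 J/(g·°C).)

Heat lost by the steel = heat gained by the oil:
m·0.466·(317.2 − 104.3) = 304·2·(104.3 − 18.33)
99.21 m = 52270  ⇒  m ≈ 526.9 g

m ≈ 527 g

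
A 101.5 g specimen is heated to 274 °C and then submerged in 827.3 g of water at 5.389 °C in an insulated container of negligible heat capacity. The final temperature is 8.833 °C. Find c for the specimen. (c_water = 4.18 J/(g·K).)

c ≈ 0.443 J/(g·K)

m_s c (T_s − T_f) = m_water c_water (T_f − T_0):
101.5×c×(274 − 8.833) = 827.3×4.18×(8.833 − 5.389)
26914 c = 11910  ⇒  c ≈ 0.4425 J/(g·K)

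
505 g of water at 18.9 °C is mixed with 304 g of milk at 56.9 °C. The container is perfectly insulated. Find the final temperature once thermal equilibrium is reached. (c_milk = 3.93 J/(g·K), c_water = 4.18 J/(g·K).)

T_f = Σ m_i c_i T_i / Σ m_i c_i:
T_f = (1194.7·56.9 + 2110.9·18.9) / (1194.7 + 2110.9)
    = 107876 / 3305.6 ≈ 32.63 °C

T_f ≈ 32.6 °C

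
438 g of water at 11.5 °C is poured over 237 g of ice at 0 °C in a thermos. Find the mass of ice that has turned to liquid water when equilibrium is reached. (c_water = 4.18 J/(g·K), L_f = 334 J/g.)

m_melted ≈ 63 g

Cooling the water to 0 °C releases 438·4.18·11.5 = 21055 J.
Melting all 237 g of ice would need 237·334 = 79158 J.
That's not enough to melt it all — equilibrium is at 0 °C with ice remaining.
m_melt = 21055 / L_f = 63.04 g.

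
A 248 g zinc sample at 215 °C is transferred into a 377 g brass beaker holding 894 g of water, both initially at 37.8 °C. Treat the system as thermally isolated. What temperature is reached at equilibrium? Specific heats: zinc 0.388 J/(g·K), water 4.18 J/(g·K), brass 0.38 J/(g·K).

T_f ≈ 42.1 °C

Energy conservation, ΣQ = 0:
248×0.388×(T − 215) + 894×4.18×(T − 37.8) + 377×0.38×(T − 37.8) = 0
96.22(T − 215) + 3736.9(T − 37.8) + 143.26(T − 37.8) = 0
3976.4 T = 167359
T = 167359/3976.4 ≈ 42.09 °C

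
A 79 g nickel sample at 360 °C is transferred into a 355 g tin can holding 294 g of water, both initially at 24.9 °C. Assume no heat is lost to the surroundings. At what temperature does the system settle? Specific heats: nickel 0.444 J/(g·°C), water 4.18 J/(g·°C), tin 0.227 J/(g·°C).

T_f ≈ 33.6 °C

Conservation of energy gives ΣQ = 0:
79·0.444·(T − 360) + 294·4.18·(T − 24.9) + 355·0.227·(T − 24.9) = 0
35.08(T − 360) + 1228.9(T − 24.9) + 80.59(T − 24.9) = 0
(35.08 + 1228.9 + 80.59) T = 35.08·360 + 1228.9·24.9 + 80.59·24.9
T = 45234 / 1344.6 = 33.6 °C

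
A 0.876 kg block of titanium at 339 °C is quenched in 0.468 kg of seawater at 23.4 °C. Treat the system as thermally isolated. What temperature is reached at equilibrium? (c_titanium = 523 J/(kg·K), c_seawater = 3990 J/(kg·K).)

With ΣQ=0 the equilibrium temperature is the m·c-weighted mean:
T_f = (458.15·339 + 1867.3·23.4) / (458.15 + 1867.3)
    = 199007 / 2325.5 ≈ 85.58 °C

T_f ≈ 85.6 °C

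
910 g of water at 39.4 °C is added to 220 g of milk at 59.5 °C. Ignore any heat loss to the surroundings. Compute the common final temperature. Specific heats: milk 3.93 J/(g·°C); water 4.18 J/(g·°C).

|Q_milk| = |Q_water|:
220·3.93·(59.5 − T) = 910·4.18·(T − 39.4)
864.6(59.5 − T) = 3803.8(T − 39.4)
4668.4 T = 201313  ⇒  T ≈ 43.12 °C

T_f ≈ 43.1 °C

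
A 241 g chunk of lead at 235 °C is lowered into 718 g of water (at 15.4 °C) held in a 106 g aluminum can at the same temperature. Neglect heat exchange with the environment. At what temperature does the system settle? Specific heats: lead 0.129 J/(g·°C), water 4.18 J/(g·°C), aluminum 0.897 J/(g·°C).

T_f ≈ 17.6 °C

Taking heat into each body as positive, Σ m c ΔT = 0:
241×0.129×(T − 235) + 718×4.18×(T − 15.4) + 106×0.897×(T − 15.4) = 0
(31.09 + 3001.2 + 95.08) T = 31.09×235 + 3001.2×15.4 + 95.08×15.4
T = 54989 / 3127.4 = 17.6 °C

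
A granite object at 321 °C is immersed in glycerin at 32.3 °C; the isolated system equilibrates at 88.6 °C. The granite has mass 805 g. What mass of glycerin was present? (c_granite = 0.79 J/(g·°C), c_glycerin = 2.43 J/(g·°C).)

m ≈ 1080 g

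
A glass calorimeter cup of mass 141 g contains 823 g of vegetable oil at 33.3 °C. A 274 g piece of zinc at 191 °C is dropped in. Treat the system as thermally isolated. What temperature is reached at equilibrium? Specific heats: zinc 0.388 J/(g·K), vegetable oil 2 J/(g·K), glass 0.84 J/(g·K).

T_f ≈ 42.3 °C

Setting the total heat transfer to zero:
274·0.388·(T − 191) + 823·2·(T − 33.3) + 141·0.84·(T − 33.3) = 0
(106.31 + 1646 + 118.44) T = 106.31·191 + 1646·33.3 + 118.44·33.3
T = 79061 / 1870.8 = 42.3 °C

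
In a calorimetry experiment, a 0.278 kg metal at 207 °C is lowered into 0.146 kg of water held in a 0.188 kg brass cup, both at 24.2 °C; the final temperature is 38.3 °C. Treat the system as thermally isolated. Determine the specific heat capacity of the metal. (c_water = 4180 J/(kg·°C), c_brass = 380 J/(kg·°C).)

c ≈ 205 J/(kg·°C)

Conservation of energy gives ΣQ = 0:
0.278×c×(38.3 − 207) + 0.146×4180×(38.3 − 24.2) + 0.188×380×(38.3 − 24.2) = 0
-46.9 c = -9612.3
c = -9612.3/-46.9 ≈ 205 J/(kg·°C)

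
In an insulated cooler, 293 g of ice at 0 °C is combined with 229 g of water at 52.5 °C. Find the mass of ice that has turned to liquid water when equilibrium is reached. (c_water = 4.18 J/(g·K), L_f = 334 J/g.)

m_melted ≈ 150 g

Cooling the water to 0 °C releases 229·4.18·52.5 = 50254 J.
To melt every bit of ice: 293·334 = 97862 J.
Since 50254 < 97862 J, not all the ice melts; equilibrium is at 0 °C.
Mass melted = 50254/334 ≈ 150.5 g.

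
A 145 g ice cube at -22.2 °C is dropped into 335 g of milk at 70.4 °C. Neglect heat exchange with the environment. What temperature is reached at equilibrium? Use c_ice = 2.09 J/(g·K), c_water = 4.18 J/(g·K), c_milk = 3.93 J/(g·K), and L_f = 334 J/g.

T_f ≈ 19.5 °C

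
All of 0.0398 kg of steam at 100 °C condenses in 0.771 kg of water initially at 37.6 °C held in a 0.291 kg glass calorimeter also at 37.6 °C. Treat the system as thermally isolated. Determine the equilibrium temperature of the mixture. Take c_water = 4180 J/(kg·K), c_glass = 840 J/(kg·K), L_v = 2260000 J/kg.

T_f ≈ 65.2 °C

Taking heat into each body as positive, Σ m c ΔT = 0:
steam→water at 100 °C releases m L_v = 0.0398·2260000 = 89948; condensed water 100 °C→T: 166.36(T − 100); water warms: 0.771·4180·(T − 37.6) = 3222.8(T − 37.6); cup: 244.44(T − 37.6)
3633.6 T = 89948 + 16636 + 130367 = 236952
T ≈ 65.21 °C, under the boiling point, so the assumption holds.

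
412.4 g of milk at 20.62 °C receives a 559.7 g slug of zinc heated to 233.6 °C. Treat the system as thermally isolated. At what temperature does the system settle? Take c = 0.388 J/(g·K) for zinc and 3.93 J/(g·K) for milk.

T_f ≈ 45.8 °C

T_f is the heat-capacity-weighted average of the initial temperatures:
T_f = (217.16*233.6 + 1620.7*20.62) / (217.16 + 1620.7)
    = 84149 / 1837.9 ≈ 45.79 °C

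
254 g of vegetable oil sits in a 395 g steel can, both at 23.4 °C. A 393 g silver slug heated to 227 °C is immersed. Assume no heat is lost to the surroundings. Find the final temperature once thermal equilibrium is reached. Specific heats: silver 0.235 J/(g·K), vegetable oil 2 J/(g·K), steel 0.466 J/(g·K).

T_f ≈ 47.4 °C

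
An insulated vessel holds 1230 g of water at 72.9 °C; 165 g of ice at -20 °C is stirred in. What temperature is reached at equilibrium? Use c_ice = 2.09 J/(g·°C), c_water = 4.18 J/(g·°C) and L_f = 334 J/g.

T_f ≈ 53.6 °C

Conservation of energy gives ΣQ = 0:
warm ice to 0 °C: 165·2.09·(0 − (-20)) = 6897; fusion: m_ice L_f = 165·334 = 55110; meltwater 0→T: 165·4.18·T = 689.7 T; water cools: 1230·4.18·(T − 72.9) = 5141.4(T − 72.9)
5831.1 T = 374808 − 62007 = 312801
T ≈ 53.64 °C (positive, so assuming full melt was valid).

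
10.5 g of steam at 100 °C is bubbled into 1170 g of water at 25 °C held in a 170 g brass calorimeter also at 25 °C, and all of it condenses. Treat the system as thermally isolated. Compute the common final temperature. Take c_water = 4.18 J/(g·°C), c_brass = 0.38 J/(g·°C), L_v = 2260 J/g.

T_f ≈ 30.4 °C

Let T be the final temperature. ΣQ_i = 0:
condense steam: −10.5×2260 = −23730; condensate cools 100→T: 10.5×4.18×(T − 100) = 43.89(T − 100); water warms: 1170×4.18×(T − 25) = 4890.6(T − 25); brass cup: 170×0.38×(T − 25) = 64.6(T − 25)
4999.1 T = 23730 + 4389 + 123880 = 151999
T ≈ 30.41 °C — below 100 °C, confirming all the steam condensed.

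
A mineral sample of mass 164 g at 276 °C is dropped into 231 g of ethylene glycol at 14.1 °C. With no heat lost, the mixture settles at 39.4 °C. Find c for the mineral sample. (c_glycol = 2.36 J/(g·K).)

c ≈ 0.355 J/(g·K)

m_s c (T_s − T_f) = m_glycol c_glycol (T_f − T_0):
164·c·(276 − 39.4) = 231·2.36·(39.4 − 14.1)
38802 c = 13793  ⇒  c ≈ 0.3555 J/(g·K)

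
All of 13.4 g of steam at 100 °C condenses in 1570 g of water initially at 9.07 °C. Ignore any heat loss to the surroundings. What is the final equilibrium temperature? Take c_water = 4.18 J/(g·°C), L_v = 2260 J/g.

T_f ≈ 14.4 °C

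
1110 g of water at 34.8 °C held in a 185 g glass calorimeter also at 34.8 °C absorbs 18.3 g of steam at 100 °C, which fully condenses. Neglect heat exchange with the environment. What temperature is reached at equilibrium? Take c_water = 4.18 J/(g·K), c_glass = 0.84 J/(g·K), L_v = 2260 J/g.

T_f ≈ 44.3 °C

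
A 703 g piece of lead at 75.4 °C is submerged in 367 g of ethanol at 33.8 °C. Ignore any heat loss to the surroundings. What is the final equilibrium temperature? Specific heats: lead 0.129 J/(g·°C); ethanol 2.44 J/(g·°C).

With ΣQ=0 the equilibrium temperature is the m·c-weighted mean:
T_f = (90.69×75.4 + 895.48×33.8) / (90.69 + 895.48)
    = 37105 / 986.17 ≈ 37.63 °C

T_f ≈ 37.6 °C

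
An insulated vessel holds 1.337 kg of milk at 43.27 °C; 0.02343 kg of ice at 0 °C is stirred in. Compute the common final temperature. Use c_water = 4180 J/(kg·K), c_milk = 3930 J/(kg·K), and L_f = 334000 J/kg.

Conservation of energy gives ΣQ = 0:
fusion: m_ice L_f = 0.02343×334000 = 7825.6; warm the meltwater: 97.94 T; milk cools: 1.337×3930×(T − 43.27) = 5254.4(T − 43.27)
5352.3 T = 227358 − 7825.6 = 219533
T ≈ 41.02 °C — above 0 °C, consistent with complete melting.

T_f ≈ 41.0 °C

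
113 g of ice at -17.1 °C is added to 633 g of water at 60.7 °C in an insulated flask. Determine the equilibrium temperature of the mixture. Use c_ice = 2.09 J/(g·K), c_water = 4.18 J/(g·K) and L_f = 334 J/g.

T_f ≈ 38.1 °C

Setting the total heat transfer to zero:
warm ice to 0 °C: 113·2.09·(0 − (-17.1)) = 4038.5
  melt ice: 113·334 = 37742
  warm the meltwater: 472.34 T
  water: 2645.9(T − 60.7)
3118.3 T = 160609 − 41781 = 118828
T ≈ 38.11 °C — above 0 °C, consistent with complete melting.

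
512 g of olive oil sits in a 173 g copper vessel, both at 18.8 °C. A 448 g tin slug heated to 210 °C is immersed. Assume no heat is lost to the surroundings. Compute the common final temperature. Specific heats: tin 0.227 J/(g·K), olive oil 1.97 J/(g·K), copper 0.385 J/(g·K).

T_f ≈ 35.3 °C

Energy conservation, ΣQ = 0:
448*0.227*(T − 210) + 512*1.97*(T − 18.8) + 173*0.385*(T − 18.8) = 0
101.7(T − 210) + 1008.6(T − 18.8) + 66.61(T − 18.8) = 0
1176.9 T = 41571
T ≈ 35.32 °C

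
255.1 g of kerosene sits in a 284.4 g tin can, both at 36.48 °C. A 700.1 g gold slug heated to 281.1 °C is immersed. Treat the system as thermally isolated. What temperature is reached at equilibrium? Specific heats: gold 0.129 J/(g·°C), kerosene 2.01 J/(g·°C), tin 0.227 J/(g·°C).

Net heat exchanged in the isolated system is zero:
700.1·0.129·(T − 281.1) + 255.1·2.01·(T − 36.48) + 284.4·0.227·(T − 36.48) = 0
90.31(T − 281.1) + 512.75(T − 36.48) + 64.56(T − 36.48) = 0
(90.31 + 512.75 + 64.56) T = 90.31·281.1 + 512.75·36.48 + 64.56·36.48
T ≈ 69.57 °C

T_f ≈ 69.6 °C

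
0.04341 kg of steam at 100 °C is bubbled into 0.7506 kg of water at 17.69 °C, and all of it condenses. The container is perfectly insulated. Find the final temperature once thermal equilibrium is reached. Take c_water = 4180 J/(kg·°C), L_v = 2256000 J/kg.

T_f ≈ 51.7 °C

Energy balance with sensible and latent terms:
steam→water at 100 °C releases m L_v = 0.04341·2256000 = 97933
  condensed water 100 °C→T: 181.45(T − 100)
  water warms: 0.7506·4180·(T − 17.69) = 3137.5(T − 17.69)
3319 T = 97933 + 18145 + 55503 = 171581
T ≈ 51.70 °C — below 100 °C, confirming all the steam condensed.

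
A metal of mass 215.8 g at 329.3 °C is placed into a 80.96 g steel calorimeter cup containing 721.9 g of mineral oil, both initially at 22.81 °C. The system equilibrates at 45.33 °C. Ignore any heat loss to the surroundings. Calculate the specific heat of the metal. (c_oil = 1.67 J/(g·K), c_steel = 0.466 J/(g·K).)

Energy conservation, ΣQ = 0:
215.8·c·(45.33 − 329.3) + 721.9·1.67·(45.33 − 22.81) + 80.96·0.466·(45.33 − 22.81) = 0
-61281 c = -27999
c = -27999/-61281 ≈ 0.4569 J/(g·K)

c ≈ 0.457 J/(g·K)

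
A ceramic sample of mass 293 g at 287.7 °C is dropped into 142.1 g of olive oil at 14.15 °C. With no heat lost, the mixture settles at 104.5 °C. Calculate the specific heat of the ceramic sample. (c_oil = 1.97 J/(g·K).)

c ≈ 0.471 J/(g·K)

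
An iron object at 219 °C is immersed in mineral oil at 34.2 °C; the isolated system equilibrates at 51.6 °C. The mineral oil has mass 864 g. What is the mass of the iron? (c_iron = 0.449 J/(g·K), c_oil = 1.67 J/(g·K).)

Heat lost by the iron = heat gained by the oil:
m×0.449×(219 − 51.6) = 864×1.67×(51.6 − 34.2)
75.16 m = 25106  ⇒  m ≈ 334 g

m ≈ 334 g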